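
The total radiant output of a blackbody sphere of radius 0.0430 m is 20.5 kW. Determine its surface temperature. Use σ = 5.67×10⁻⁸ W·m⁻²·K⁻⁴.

T ≈ 1990 K

A = 4πr² = 4π × (0.0430)² = 0.0232 m².
From P = σAT⁴, T = (P / σA)^(1/4) = (20500 / (5.67×10⁻⁸ × 0.0232))^(1/4).
T = (1.56×10^13)^(1/4) = 1990 K.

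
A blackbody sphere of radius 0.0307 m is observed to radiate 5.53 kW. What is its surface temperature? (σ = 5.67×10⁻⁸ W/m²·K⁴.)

A = 4πr² = 4π × (0.0307)² = 0.0118 m².
From P = σAT⁴, T = (P / σA)^(1/4) = (5530 / (5.67×10⁻⁸ × 0.0118))^(1/4).
T = (8.23×10^12)^(1/4) = 1690 K.

T ≈ 1690 K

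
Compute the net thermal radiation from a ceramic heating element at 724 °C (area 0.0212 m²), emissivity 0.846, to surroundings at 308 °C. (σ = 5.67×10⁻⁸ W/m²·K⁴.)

Convert: 724 °C = 997 K; 308 °C = 581 K.
Q = εσA(T⁴ − T_s⁴). T⁴ − T_s⁴ = (997)⁴ − (581)⁴ = 9.88×10^11 − 1.14×10^11 = 8.74×10^11 K⁴.
Q = 0.846 × 5.67×10⁻⁸ × 0.0212 × 8.74×10^11 = 889 W.

Q ≈ 889 W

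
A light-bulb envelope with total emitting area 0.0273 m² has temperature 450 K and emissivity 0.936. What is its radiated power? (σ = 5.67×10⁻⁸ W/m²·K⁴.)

P ≈ 59.4 W

P = εσAT⁴ = 0.936 × 5.67×10⁻⁸ × 0.0273 × (450)⁴ = 0.936 × 5.67×10⁻⁸ × 0.0273 × 4.10×10^10.
P = 59.4 W.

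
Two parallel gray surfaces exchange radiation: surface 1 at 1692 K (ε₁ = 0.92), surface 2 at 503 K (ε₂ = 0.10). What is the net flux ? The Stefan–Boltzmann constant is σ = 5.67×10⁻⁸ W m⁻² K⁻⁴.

q ≈ 45700 W/m²

For two large parallel gray plates, q = σ(T₁⁴ − T₂⁴) / (1/ε₁ + 1/ε₂ − 1).
1/ε₁ + 1/ε₂ − 1 = 1/0.92 + 1/0.10 − 1 = 10.09.
T₁⁴ − T₂⁴ = 8.20×10^12 − 6.40×10^10 = 8.13×10^12 K⁴.
q = 5.67×10⁻⁸ × 8.13×10^12 / 10.09 = 45700 W/m².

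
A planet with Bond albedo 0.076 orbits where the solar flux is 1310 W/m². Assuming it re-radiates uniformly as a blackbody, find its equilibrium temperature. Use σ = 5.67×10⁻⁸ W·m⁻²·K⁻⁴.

T ≈ 270 K

Power absorbed = (1−a)S·πR²; power emitted = 4πR²σT⁴. Equating and cancelling πR²:
T = ((1−a)S / 4σ)^(1/4) = (1210 / (4 × 5.67×10⁻⁸))^(1/4) = (5.34×10^9)^(1/4).
T = 270 K.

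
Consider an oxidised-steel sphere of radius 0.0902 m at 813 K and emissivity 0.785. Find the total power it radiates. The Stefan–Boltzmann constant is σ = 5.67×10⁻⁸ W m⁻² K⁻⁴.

P ≈ 1990 W

A = 4πr² = 4π × (0.0902)² = 0.102 m².
Stefan–Boltzmann: P = εσAT⁴ = 0.785 × 5.67×10⁻⁸ × 0.102 × (813)⁴ = 0.785 × 5.67×10⁻⁸ × 0.102 × 4.37×10^11.
P = 1990 W.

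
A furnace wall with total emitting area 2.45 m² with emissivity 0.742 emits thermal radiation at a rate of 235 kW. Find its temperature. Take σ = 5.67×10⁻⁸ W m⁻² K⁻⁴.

From P = εσAT⁴, T = (P / εσA)^(1/4) = (2.35×10^5 / (0.742 × 5.67×10⁻⁸ × 2.45))^(1/4).
T = (2.28×10^12)^(1/4) = 1230 K.

T ≈ 1230 K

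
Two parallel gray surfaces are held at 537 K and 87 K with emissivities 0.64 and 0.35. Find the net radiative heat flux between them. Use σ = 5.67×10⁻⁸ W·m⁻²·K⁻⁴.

For two large parallel gray plates, q = σ(T₁⁴ − T₂⁴) / (1/ε₁ + 1/ε₂ − 1).
1/ε₁ + 1/ε₂ − 1 = 1/0.64 + 1/0.35 − 1 = 3.420.
T₁⁴ − T₂⁴ = 8.32×10^10 − 5.73×10^7 = 8.31×10^10 K⁴.
q = 5.67×10⁻⁸ × 8.31×10^10 / 3.420 = 1380 W/m².

q ≈ 1380 W/m²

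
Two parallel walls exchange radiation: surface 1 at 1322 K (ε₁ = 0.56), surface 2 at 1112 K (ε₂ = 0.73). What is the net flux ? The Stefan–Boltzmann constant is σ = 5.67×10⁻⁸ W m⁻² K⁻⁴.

q ≈ 40100 W/m²

For two large parallel gray plates, q = σ(T₁⁴ − T₂⁴) / (1/ε₁ + 1/ε₂ − 1).
1/ε₁ + 1/ε₂ − 1 = 1/0.56 + 1/0.73 − 1 = 2.156.
T₁⁴ − T₂⁴ = 3.05×10^12 − 1.53×10^12 = 1.53×10^12 K⁴.
q = 5.67×10⁻⁸ × 1.53×10^12 / 2.156 = 40100 W/m².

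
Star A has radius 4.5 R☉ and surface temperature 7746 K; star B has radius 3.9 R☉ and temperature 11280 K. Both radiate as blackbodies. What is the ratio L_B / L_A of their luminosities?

L = 4πR²σT⁴ ∝ R²T⁴, so L_B/L_A = (3.9/4.5)² × (11280/7746)⁴ = 0.751 × 4.50 = 3.38.

L_B/L_A ≈ 3.38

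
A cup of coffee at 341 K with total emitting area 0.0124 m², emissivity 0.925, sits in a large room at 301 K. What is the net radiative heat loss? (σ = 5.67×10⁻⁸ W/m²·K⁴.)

Q = εσA(T⁴ − T_s⁴). T⁴ − T_s⁴ = (341)⁴ − (301)⁴ = 1.35×10^10 − 8.21×10^9 = 5.31×10^9 K⁴.
Q = 0.925 × 5.67×10⁻⁸ × 0.0124 × 5.31×10^9 = 3.46 W.

Q ≈ 3.46 W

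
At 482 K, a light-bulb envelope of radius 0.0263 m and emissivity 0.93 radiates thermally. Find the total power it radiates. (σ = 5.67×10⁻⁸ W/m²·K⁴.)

P ≈ 24.7 W

A = 4πr² = 4π × (0.0263)² = 8.69×10^-3 m².
Stefan–Boltzmann: P = εσAT⁴ = 0.93 × 5.67×10⁻⁸ × 8.69×10^-3 × (482)⁴ = 0.93 × 5.67×10⁻⁸ × 8.69×10^-3 × 5.40×10^10.
P = 24.7 W.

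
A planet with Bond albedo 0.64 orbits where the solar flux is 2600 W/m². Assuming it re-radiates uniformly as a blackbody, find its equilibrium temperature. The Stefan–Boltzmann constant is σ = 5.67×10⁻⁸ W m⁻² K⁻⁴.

T ≈ 253 K

Power absorbed = (1−a)S·πR²; power emitted = 4πR²σT⁴. Equating and cancelling πR²:
T = ((1−a)S / 4σ)^(1/4) = (936 / (4 × 5.67×10⁻⁸))^(1/4) = (4.13×10^9)^(1/4).
T = 253 K.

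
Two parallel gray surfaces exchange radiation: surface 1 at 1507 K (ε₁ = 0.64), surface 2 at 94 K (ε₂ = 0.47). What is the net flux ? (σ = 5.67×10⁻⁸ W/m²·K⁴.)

For two large parallel gray plates, q = σ(T₁⁴ − T₂⁴) / (1/ε₁ + 1/ε₂ − 1).
1/ε₁ + 1/ε₂ − 1 = 1/0.64 + 1/0.47 − 1 = 2.690.
T₁⁴ − T₂⁴ = 5.16×10^12 − 7.81×10^7 = 5.16×10^12 K⁴.
q = 5.67×10⁻⁸ × 5.16×10^12 / 2.690 = 1.09×10^5 W/m².

q ≈ 1.09×10^5 W/m²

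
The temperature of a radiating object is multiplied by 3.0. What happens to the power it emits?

P ∝ T⁴, so the power scales as (3.0)⁴ = 81.0.

factor ≈ 81.0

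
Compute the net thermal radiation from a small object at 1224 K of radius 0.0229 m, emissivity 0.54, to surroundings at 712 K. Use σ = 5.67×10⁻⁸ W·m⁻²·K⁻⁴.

A = 4πr² = 4π × (0.0229)² = 6.59×10^-3 m².
Q = εσA(T⁴ − T_s⁴). T⁴ − T_s⁴ = (1224)⁴ − (712)⁴ = 2.24×10^12 − 2.57×10^11 = 1.99×10^12 K⁴.
Q = 0.54 × 5.67×10⁻⁸ × 6.59×10^-3 × 1.99×10^12 = 401 W.

Q ≈ 401 W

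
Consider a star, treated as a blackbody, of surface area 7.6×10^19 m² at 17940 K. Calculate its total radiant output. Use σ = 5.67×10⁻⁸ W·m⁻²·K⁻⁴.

P ≈ 4.46×10^29 W

P = σAT⁴ = 5.67×10⁻⁸ × 7.60×10^19 × (17940)⁴ = 5.67×10⁻⁸ × 7.60×10^19 × 1.04×10^17.
P = 4.46×10^29 W.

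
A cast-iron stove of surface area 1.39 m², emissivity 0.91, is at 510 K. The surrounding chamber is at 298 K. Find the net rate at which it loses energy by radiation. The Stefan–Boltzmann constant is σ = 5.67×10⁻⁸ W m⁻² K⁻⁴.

Q = εσA(T⁴ − T_s⁴). T⁴ − T_s⁴ = (510)⁴ − (298)⁴ = 6.77×10^10 − 7.89×10^9 = 5.98×10^10 K⁴.
Q = 0.91 × 5.67×10⁻⁸ × 1.39 × 5.98×10^10 = 4290 W.

Q ≈ 4290 W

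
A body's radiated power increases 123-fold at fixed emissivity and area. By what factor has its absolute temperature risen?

factor ≈ 3.33

P ∝ T⁴ ⇒ T ∝ P^(1/4), so T scales by (123)^(1/4) = 3.33.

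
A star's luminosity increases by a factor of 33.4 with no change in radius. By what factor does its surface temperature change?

P ∝ T⁴ ⇒ T ∝ P^(1/4), so T scales by (33.4)^(1/4) = 2.40.

factor ≈ 2.40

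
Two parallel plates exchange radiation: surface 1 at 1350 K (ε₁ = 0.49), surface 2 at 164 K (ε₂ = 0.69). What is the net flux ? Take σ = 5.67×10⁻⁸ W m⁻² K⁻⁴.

For two large parallel gray plates, q = σ(T₁⁴ − T₂⁴) / (1/ε₁ + 1/ε₂ − 1).
1/ε₁ + 1/ε₂ − 1 = 1/0.49 + 1/0.69 − 1 = 2.490.
T₁⁴ − T₂⁴ = 3.32×10^12 − 7.23×10^8 = 3.32×10^12 K⁴.
q = 5.67×10⁻⁸ × 3.32×10^12 / 2.490 = 75600 W/m².

q ≈ 75600 W/m²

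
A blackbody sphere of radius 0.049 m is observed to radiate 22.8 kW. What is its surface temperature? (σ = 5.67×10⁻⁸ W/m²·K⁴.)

T ≈ 1910 K

A = 4πr² = 4π × (0.049)² = 0.0302 m².
From P = σAT⁴, T = (P / σA)^(1/4) = (22800 / (5.67×10⁻⁸ × 0.0302))^(1/4).
T = (1.33×10^13)^(1/4) = 1910 K.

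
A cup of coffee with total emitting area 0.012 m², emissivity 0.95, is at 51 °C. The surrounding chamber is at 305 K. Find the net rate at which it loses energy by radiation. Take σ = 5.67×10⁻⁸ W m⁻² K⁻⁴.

Q ≈ 1.53 W

Convert: 51 °C = 324 K.
Q = εσA(T⁴ − T_s⁴). T⁴ − T_s⁴ = (324)⁴ − (305)⁴ = 1.10×10^10 − 8.65×10^9 = 2.37×10^9 K⁴.
Q = 0.95 × 5.67×10⁻⁸ × 0.0120 × 2.37×10^9 = 1.53 W.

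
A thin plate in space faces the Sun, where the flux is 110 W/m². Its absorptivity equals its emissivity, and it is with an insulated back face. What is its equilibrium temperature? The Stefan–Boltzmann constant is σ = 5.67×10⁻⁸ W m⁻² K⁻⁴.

T ≈ 210 K

Absorbed flux αS = emitted flux εσT⁴ (one radiating face); with α = ε, T = (S/σ)^(1/4).
T = (110 / 5.67×10⁻⁸)^(1/4) = (1.94×10^9)^(1/4).
T = 210 K.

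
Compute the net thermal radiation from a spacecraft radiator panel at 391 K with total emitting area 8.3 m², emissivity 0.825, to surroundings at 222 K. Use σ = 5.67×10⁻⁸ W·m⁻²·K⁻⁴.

Q ≈ 8130 W

Q = εσA(T⁴ − T_s⁴). T⁴ − T_s⁴ = (391)⁴ − (222)⁴ = 2.34×10^10 − 2.43×10^9 = 2.09×10^10 K⁴.
Q = 0.825 × 5.67×10⁻⁸ × 8.30 × 2.09×10^10 = 8130 W.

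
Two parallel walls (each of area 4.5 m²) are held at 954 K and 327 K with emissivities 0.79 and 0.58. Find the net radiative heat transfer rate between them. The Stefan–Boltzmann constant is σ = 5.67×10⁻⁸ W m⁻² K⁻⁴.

Q ≈ 1.05×10^5 W

For two large parallel gray plates, q = σ(T₁⁴ − T₂⁴) / (1/ε₁ + 1/ε₂ − 1).
1/ε₁ + 1/ε₂ − 1 = 1/0.79 + 1/0.58 − 1 = 1.990.
T₁⁴ − T₂⁴ = 8.28×10^11 − 1.14×10^10 = 8.17×10^11 K⁴.
q = 5.67×10⁻⁸ × 8.17×10^11 / 1.990 = 23300 W/m².
Q = q·A = 23300 × 4.5 = 1.05×10^5 W.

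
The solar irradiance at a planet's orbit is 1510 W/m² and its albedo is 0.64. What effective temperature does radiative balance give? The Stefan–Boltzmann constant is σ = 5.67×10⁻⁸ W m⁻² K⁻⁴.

T ≈ 221 K

Power absorbed = (1−a)S·πR²; power emitted = 4πR²σT⁴. Equating and cancelling πR²:
T = ((1−a)S / 4σ)^(1/4) = (544 / (4 × 5.67×10⁻⁸))^(1/4) = (2.40×10^9)^(1/4).
T = 221 K.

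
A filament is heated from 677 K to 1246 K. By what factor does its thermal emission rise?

ratio ≈ 11.5

P ∝ T⁴, so the ratio is (1246/677)⁴ = (1.840)⁴ = 11.5.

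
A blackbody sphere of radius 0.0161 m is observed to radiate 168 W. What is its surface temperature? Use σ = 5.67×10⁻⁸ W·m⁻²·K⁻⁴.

A = 4πr² = 4π × (0.0161)² = 3.26×10^-3 m².
From P = σAT⁴, T = (P / σA)^(1/4) = (168 / (5.67×10⁻⁸ × 3.26×10^-3))^(1/4).
T = (9.10×10^11)^(1/4) = 977 K.

T ≈ 977 K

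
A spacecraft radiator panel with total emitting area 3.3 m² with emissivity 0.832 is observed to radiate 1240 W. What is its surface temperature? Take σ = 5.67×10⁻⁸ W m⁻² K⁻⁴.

T ≈ 299 K

From P = εσAT⁴, T = (P / εσA)^(1/4) = (1240 / (0.832 × 5.67×10⁻⁸ × 3.30))^(1/4).
T = (7.97×10^9)^(1/4) = 299 K.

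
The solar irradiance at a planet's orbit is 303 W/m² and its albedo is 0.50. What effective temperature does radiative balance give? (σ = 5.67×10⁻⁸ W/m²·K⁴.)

T ≈ 161 K

Power absorbed = (1−a)S·πR²; power emitted = 4πR²σT⁴. Equating and cancelling πR²:
T = ((1−a)S / 4σ)^(1/4) = (152 / (4 × 5.67×10⁻⁸))^(1/4) = (6.68×10^8)^(1/4).
T = 161 K.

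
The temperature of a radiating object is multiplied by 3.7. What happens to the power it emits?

P ∝ T⁴, so the power scales as (3.7)⁴ = 187.

factor ≈ 187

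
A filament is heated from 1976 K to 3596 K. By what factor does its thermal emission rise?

ratio ≈ 11.0

P ∝ T⁴, so the ratio is (3596/1976)⁴ = (1.820)⁴ = 11.0.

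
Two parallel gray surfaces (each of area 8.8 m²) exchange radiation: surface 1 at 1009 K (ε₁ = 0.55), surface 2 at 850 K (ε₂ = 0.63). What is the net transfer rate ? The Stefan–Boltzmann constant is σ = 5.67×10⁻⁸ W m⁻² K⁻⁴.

Q ≈ 1.07×10^5 W

For two large parallel gray plates, q = σ(T₁⁴ − T₂⁴) / (1/ε₁ + 1/ε₂ − 1).
1/ε₁ + 1/ε₂ − 1 = 1/0.55 + 1/0.63 − 1 = 2.405.
T₁⁴ − T₂⁴ = 1.04×10^12 − 5.22×10^11 = 5.14×10^11 K⁴.
q = 5.67×10⁻⁸ × 5.14×10^11 / 2.405 = 12100 W/m².
Q = q·A = 12100 × 8.8 = 1.07×10^5 W.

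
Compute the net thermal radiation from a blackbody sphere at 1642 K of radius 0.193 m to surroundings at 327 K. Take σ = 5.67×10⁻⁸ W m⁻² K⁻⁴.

A = 4πr² = 4π × (0.193)² = 0.468 m².
Q = σA(T⁴ − T_s⁴). T⁴ − T_s⁴ = (1642)⁴ − (327)⁴ = 7.27×10^12 − 1.14×10^10 = 7.26×10^12 K⁴.
Q = 5.67×10⁻⁸ × 0.468 × 7.26×10^12 = 1.93×10^5 W.

Q ≈ 1.93×10^5 W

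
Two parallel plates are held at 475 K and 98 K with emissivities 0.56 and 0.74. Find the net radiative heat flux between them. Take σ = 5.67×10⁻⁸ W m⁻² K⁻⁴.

For two large parallel gray plates, q = σ(T₁⁴ − T₂⁴) / (1/ε₁ + 1/ε₂ − 1).
1/ε₁ + 1/ε₂ − 1 = 1/0.56 + 1/0.74 − 1 = 2.137.
T₁⁴ − T₂⁴ = 5.09×10^10 − 9.22×10^7 = 5.08×10^10 K⁴.
q = 5.67×10⁻⁸ × 5.08×10^10 / 2.137 = 1350 W/m².

q ≈ 1350 W/m²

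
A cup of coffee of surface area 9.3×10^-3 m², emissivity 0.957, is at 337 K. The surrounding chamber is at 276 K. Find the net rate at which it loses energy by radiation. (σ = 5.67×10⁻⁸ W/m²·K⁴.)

Q = εσA(T⁴ − T_s⁴). T⁴ − T_s⁴ = (337)⁴ − (276)⁴ = 1.29×10^10 − 5.80×10^9 = 7.10×10^9 K⁴.
Q = 0.957 × 5.67×10⁻⁸ × 9.30×10^-3 × 7.10×10^9 = 3.58 W.

Q ≈ 3.58 W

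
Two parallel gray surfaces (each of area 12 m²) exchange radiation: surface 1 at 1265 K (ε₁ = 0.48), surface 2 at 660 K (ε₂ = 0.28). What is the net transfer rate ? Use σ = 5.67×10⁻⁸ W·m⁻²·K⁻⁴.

For two large parallel gray plates, q = σ(T₁⁴ − T₂⁴) / (1/ε₁ + 1/ε₂ − 1).
1/ε₁ + 1/ε₂ − 1 = 1/0.48 + 1/0.28 − 1 = 4.655.
T₁⁴ − T₂⁴ = 2.56×10^12 − 1.90×10^11 = 2.37×10^12 K⁴.
q = 5.67×10⁻⁸ × 2.37×10^12 / 4.655 = 28900 W/m².
Q = q·A = 28900 × 12 = 3.47×10^5 W.

Q ≈ 3.47×10^5 W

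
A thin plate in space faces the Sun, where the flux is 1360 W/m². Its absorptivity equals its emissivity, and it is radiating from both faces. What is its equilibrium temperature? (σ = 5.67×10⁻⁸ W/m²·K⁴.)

Absorbed flux αS = emitted flux 2εσT⁴ per unit area; with α = ε this gives T = (S/2σ)^(1/4).
T = (1360 / (2 × 5.67×10⁻⁸))^(1/4) = (1.20×10^10)^(1/4).
T = 331 K.

T ≈ 331 K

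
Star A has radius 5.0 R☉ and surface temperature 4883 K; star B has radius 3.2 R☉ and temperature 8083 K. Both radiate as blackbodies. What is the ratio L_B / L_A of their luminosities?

L = 4πR²σT⁴ ∝ R²T⁴, so L_B/L_A = (3.2/5.0)² × (8083/4883)⁴ = 0.410 × 7.51 = 3.08.

L_B/L_A ≈ 3.08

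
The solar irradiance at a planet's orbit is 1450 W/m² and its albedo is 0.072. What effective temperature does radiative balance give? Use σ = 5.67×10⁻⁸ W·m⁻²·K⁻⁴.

Power absorbed = (1−a)S·πR²; power emitted = 4πR²σT⁴. Equating and cancelling πR²:
T = ((1−a)S / 4σ)^(1/4) = (1350 / (4 × 5.67×10⁻⁸))^(1/4) = (5.93×10^9)^(1/4).
T = 278 K.

T ≈ 278 K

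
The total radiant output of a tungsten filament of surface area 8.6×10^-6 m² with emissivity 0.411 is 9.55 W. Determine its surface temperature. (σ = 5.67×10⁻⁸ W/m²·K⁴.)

From P = εσAT⁴, T = (P / εσA)^(1/4) = (9.55 / (0.411 × 5.67×10⁻⁸ × 8.60×10^-6))^(1/4).
T = (4.77×10^13)^(1/4) = 2630 K.

T ≈ 2630 K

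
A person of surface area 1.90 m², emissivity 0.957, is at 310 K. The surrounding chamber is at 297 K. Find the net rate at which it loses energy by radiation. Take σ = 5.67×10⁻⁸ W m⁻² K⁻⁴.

Q ≈ 150 W

Q = εσA(T⁴ − T_s⁴). T⁴ − T_s⁴ = (310)⁴ − (297)⁴ = 9.24×10^9 − 7.78×10^9 = 1.45×10^9 K⁴.
Q = 0.957 × 5.67×10⁻⁸ × 1.90 × 1.45×10^9 = 150 W.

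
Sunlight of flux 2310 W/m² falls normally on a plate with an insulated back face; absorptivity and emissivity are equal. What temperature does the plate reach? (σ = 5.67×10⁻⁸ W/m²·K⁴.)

Absorbed flux αS = emitted flux εσT⁴ (one radiating face); with α = ε, T = (S/σ)^(1/4).
T = (2310 / 5.67×10⁻⁸)^(1/4) = (4.07×10^10)^(1/4).
T = 449 K.

T ≈ 449 K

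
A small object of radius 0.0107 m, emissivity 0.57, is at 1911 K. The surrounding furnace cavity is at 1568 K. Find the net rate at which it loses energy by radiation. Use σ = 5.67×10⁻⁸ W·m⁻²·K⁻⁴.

A = 4πr² = 4π × (0.0107)² = 1.44×10^-3 m².
Q = εσA(T⁴ − T_s⁴). T⁴ − T_s⁴ = (1911)⁴ − (1568)⁴ = 1.33×10^13 − 6.04×10^12 = 7.29×10^12 K⁴.
Q = 0.57 × 5.67×10⁻⁸ × 1.44×10^-3 × 7.29×10^12 = 339 W.

Q ≈ 339 W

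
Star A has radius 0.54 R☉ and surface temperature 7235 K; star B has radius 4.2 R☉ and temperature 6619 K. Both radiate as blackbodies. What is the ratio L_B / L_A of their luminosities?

L_B/L_A ≈ 42.4

L = 4πR²σT⁴ ∝ R²T⁴, so L_B/L_A = (4.2/0.54)² × (6619/7235)⁴ = 60.5 × 0.701 = 42.4.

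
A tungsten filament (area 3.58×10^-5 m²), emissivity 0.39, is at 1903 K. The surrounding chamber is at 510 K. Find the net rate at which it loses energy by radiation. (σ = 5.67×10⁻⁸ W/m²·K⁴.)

Q = εσA(T⁴ − T_s⁴). T⁴ − T_s⁴ = (1903)⁴ − (510)⁴ = 1.31×10^13 − 6.77×10^10 = 1.30×10^13 K⁴.
Q = 0.39 × 5.67×10⁻⁸ × 3.58×10^-5 × 1.30×10^13 = 10.3 W.

Q ≈ 10.3 W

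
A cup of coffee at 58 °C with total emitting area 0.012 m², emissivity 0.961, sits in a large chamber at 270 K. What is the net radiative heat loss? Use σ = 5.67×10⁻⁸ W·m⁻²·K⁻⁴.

Convert: 58 °C = 331 K.
Q = εσA(T⁴ − T_s⁴). T⁴ − T_s⁴ = (331)⁴ − (270)⁴ = 1.20×10^10 − 5.31×10^9 = 6.69×10^9 K⁴.
Q = 0.961 × 5.67×10⁻⁸ × 0.0120 × 6.69×10^9 = 4.37 W.

Q ≈ 4.37 W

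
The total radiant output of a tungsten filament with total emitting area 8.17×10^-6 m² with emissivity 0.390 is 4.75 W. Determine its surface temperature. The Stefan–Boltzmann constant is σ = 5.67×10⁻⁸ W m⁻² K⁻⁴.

T ≈ 2260 K

From P = εσAT⁴, T = (P / εσA)^(1/4) = (4.75 / (0.390 × 5.67×10⁻⁸ × 8.17×10^-6))^(1/4).
T = (2.63×10^13)^(1/4) = 2260 K.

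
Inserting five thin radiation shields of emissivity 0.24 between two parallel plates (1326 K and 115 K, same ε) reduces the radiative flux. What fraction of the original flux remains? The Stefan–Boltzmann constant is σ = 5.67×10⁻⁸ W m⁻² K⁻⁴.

With N identical shields there are N+1 = 6 gaps in series, each with the same radiative resistance, so the flux falls to 1/(N+1) of its unshielded value.

ratio ≈ 0.167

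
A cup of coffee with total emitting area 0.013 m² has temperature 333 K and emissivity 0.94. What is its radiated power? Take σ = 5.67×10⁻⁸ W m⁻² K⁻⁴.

P ≈ 8.52 W

Stefan–Boltzmann: P = εσAT⁴ = 0.94 × 5.67×10⁻⁸ × 0.0130 × (333)⁴ = 0.94 × 5.67×10⁻⁸ × 0.0130 × 1.23×10^10.
P = 8.52 W.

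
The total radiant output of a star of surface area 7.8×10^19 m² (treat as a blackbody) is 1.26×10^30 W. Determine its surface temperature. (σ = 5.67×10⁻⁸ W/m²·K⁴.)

T ≈ 23100 K

From P = σAT⁴, T = (P / σA)^(1/4) = (1.26×10^30 / (5.67×10⁻⁸ × 7.80×10^19))^(1/4).
T = (2.85×10^17)^(1/4) = 23100 K.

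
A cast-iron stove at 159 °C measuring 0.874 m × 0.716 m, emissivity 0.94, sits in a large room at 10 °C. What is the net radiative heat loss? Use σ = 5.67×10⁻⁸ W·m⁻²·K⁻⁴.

Q ≈ 948 W

A = 0.874 × 0.716 = 0.626 m².
Convert: 159 °C = 432 K; 10 °C = 283 K.
Q = εσA(T⁴ − T_s⁴). T⁴ − T_s⁴ = (432)⁴ − (283)⁴ = 3.48×10^10 − 6.41×10^9 = 2.84×10^10 K⁴.
Q = 0.94 × 5.67×10⁻⁸ × 0.626 × 2.84×10^10 = 948 W.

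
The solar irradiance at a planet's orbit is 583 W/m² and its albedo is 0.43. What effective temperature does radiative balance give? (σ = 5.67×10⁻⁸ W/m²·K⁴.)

Power absorbed = (1−a)S·πR²; power emitted = 4πR²σT⁴. Equating and cancelling πR²:
T = ((1−a)S / 4σ)^(1/4) = (332 / (4 × 5.67×10⁻⁸))^(1/4) = (1.47×10^9)^(1/4).
T = 196 K.

T ≈ 196 K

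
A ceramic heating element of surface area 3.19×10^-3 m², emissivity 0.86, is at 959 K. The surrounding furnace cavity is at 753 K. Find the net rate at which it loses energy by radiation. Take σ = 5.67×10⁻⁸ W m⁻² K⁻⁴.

Q ≈ 81.6 W

Q = εσA(T⁴ − T_s⁴). T⁴ − T_s⁴ = (959)⁴ − (753)⁴ = 8.46×10^11 − 3.21×10^11 = 5.24×10^11 K⁴.
Q = 0.86 × 5.67×10⁻⁸ × 3.19×10^-3 × 5.24×10^11 = 81.6 W.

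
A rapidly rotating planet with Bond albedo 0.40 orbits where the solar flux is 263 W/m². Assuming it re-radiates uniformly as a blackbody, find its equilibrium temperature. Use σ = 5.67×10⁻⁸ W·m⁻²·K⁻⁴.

Power absorbed = (1−a)S·πR²; power emitted = 4πR²σT⁴. Equating and cancelling πR²:
T = ((1−a)S / 4σ)^(1/4) = (158 / (4 × 5.67×10⁻⁸))^(1/4) = (6.96×10^8)^(1/4).
T = 162 K.

T ≈ 162 K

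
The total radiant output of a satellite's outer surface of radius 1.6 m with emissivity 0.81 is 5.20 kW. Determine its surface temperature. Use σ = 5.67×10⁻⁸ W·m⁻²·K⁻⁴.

A = 4πr² = 4π × (1.6)² = 32.2 m².
From P = εσAT⁴, T = (P / εσA)^(1/4) = (5200 / (0.81 × 5.67×10⁻⁸ × 32.2))^(1/4).
T = (3.52×10^9)^(1/4) = 244 K.

T ≈ 244 K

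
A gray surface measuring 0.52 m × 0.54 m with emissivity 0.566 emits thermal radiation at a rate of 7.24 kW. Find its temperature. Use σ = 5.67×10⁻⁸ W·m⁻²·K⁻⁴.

A = 0.52 × 0.54 = 0.281 m².
From P = εσAT⁴, T = (P / εσA)^(1/4) = (7240 / (0.566 × 5.67×10⁻⁸ × 0.281))^(1/4).
T = (8.03×10^11)^(1/4) = 947 K.

T ≈ 947 K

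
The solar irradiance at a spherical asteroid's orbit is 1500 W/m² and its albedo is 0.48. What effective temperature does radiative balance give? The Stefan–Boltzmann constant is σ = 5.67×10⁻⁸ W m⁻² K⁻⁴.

T ≈ 242 K

Power absorbed = (1−a)S·πR²; power emitted = 4πR²σT⁴. Equating and cancelling πR²:
T = ((1−a)S / 4σ)^(1/4) = (780 / (4 × 5.67×10⁻⁸))^(1/4) = (3.44×10^9)^(1/4).
T = 242 K.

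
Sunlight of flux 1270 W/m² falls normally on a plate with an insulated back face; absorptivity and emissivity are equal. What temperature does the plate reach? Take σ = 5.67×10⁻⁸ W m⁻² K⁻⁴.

Absorbed flux αS = emitted flux εσT⁴ (one radiating face); with α = ε, T = (S/σ)^(1/4).
T = (1270 / 5.67×10⁻⁸)^(1/4) = (2.24×10^10)^(1/4).
T = 387 K.

T ≈ 387 K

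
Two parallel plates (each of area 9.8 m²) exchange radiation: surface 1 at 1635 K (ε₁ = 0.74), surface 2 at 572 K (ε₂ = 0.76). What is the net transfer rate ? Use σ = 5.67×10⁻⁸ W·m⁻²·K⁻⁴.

Q ≈ 2.35×10^6 W

For two large parallel gray plates, q = σ(T₁⁴ − T₂⁴) / (1/ε₁ + 1/ε₂ − 1).
1/ε₁ + 1/ε₂ − 1 = 1/0.74 + 1/0.76 − 1 = 1.667.
T₁⁴ − T₂⁴ = 7.15×10^12 − 1.07×10^11 = 7.04×10^12 K⁴.
q = 5.67×10⁻⁸ × 7.04×10^12 / 1.667 = 2.39×10^5 W/m².
Q = q·A = 2.39×10^5 × 9.8 = 2.35×10^6 W.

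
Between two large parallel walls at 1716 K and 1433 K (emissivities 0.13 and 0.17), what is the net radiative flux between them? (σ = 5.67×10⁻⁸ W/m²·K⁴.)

q ≈ 20100 W/m²

For two large parallel gray plates, q = σ(T₁⁴ − T₂⁴) / (1/ε₁ + 1/ε₂ − 1).
1/ε₁ + 1/ε₂ − 1 = 1/0.13 + 1/0.17 − 1 = 12.57.
T₁⁴ − T₂⁴ = 8.67×10^12 − 4.22×10^12 = 4.45×10^12 K⁴.
q = 5.67×10⁻⁸ × 4.45×10^12 / 12.57 = 20100 W/m².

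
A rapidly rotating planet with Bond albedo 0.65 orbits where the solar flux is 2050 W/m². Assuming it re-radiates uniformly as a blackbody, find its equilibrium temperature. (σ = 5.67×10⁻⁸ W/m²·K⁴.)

T ≈ 237 K

Power absorbed = (1−a)S·πR²; power emitted = 4πR²σT⁴. Equating and cancelling πR²:
T = ((1−a)S / 4σ)^(1/4) = (718 / (4 × 5.67×10⁻⁸))^(1/4) = (3.16×10^9)^(1/4).
T = 237 K.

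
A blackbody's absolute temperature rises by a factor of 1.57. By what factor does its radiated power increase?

factor ≈ 6.08

P ∝ T⁴, so the power scales as (1.57)⁴ = 6.08.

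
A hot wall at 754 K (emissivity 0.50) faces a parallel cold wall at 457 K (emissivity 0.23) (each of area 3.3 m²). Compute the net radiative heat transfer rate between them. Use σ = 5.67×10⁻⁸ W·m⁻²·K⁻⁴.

For two large parallel gray plates, q = σ(T₁⁴ − T₂⁴) / (1/ε₁ + 1/ε₂ − 1).
1/ε₁ + 1/ε₂ − 1 = 1/0.50 + 1/0.23 − 1 = 5.348.
T₁⁴ − T₂⁴ = 3.23×10^11 − 4.36×10^10 = 2.80×10^11 K⁴.
q = 5.67×10⁻⁸ × 2.80×10^11 / 5.348 = 2960 W/m².
Q = q·A = 2960 × 3.3 = 9780 W.

Q ≈ 9780 W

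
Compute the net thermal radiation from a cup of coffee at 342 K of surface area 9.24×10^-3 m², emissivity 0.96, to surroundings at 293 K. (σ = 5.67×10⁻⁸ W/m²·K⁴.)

Q ≈ 3.17 W

Q = εσA(T⁴ − T_s⁴). T⁴ − T_s⁴ = (342)⁴ − (293)⁴ = 1.37×10^10 − 7.37×10^9 = 6.31×10^9 K⁴.
Q = 0.96 × 5.67×10⁻⁸ × 9.24×10^-3 × 6.31×10^9 = 3.17 W.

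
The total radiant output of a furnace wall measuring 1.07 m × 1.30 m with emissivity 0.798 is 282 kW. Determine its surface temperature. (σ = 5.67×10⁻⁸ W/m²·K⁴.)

T ≈ 1450 K

A = 1.07 × 1.30 = 1.39 m².
From P = εσAT⁴, T = (P / εσA)^(1/4) = (2.82×10^5 / (0.798 × 5.67×10⁻⁸ × 1.39))^(1/4).
T = (4.48×10^12)^(1/4) = 1450 K.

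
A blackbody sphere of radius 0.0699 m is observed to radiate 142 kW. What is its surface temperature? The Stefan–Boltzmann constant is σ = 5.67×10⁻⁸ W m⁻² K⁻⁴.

T ≈ 2530 K

A = 4πr² = 4π × (0.0699)² = 0.0614 m².
From P = σAT⁴, T = (P / σA)^(1/4) = (1.42×10^5 / (5.67×10⁻⁸ × 0.0614))^(1/4).
T = (4.08×10^13)^(1/4) = 2530 K.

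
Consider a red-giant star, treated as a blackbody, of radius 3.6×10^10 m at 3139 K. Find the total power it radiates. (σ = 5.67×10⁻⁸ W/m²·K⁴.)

P ≈ 8.97×10^28 W

A = 4πr² = 4π × (3.6×10^10)² = 1.63×10^22 m².
P = σAT⁴ = 5.67×10⁻⁸ × 1.63×10^22 × (3139)⁴ = 5.67×10⁻⁸ × 1.63×10^22 × 9.71×10^13.
P = 8.97×10^28 W.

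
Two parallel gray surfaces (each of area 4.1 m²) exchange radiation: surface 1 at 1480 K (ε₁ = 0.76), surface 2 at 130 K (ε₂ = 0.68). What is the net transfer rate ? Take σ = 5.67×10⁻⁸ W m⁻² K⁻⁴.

For two large parallel gray plates, q = σ(T₁⁴ − T₂⁴) / (1/ε₁ + 1/ε₂ − 1).
1/ε₁ + 1/ε₂ − 1 = 1/0.76 + 1/0.68 − 1 = 1.786.
T₁⁴ − T₂⁴ = 4.80×10^12 − 2.86×10^8 = 4.80×10^12 K⁴.
q = 5.67×10⁻⁸ × 4.80×10^12 / 1.786 = 1.52×10^5 W/m².
Q = q·A = 1.52×10^5 × 4.1 = 6.24×10^5 W.

Q ≈ 6.24×10^5 W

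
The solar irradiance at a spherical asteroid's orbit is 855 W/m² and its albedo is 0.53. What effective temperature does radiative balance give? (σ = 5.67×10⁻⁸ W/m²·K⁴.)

Power absorbed = (1−a)S·πR²; power emitted = 4πR²σT⁴. Equating and cancelling πR²:
T = ((1−a)S / 4σ)^(1/4) = (402 / (4 × 5.67×10⁻⁸))^(1/4) = (1.77×10^9)^(1/4).
T = 205 K.

T ≈ 205 K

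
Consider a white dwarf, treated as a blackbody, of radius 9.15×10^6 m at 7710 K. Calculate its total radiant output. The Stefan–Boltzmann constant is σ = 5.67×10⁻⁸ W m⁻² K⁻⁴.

P ≈ 2.11×10^23 W

A = 4πr² = 4π × (9.15×10^6)² = 1.05×10^15 m².
P = σAT⁴ = 5.67×10⁻⁸ × 1.05×10^15 × (7710)⁴ = 5.67×10⁻⁸ × 1.05×10^15 × 3.53×10^15.
P = 2.11×10^23 W.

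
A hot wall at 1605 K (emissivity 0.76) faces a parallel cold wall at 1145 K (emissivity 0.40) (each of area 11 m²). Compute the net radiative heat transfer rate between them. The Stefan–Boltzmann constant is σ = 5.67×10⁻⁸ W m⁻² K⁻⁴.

Q ≈ 1.09×10^6 W

For two large parallel gray plates, q = σ(T₁⁴ − T₂⁴) / (1/ε₁ + 1/ε₂ − 1).
1/ε₁ + 1/ε₂ − 1 = 1/0.76 + 1/0.40 − 1 = 2.816.
T₁⁴ − T₂⁴ = 6.64×10^12 − 1.72×10^12 = 4.92×10^12 K⁴.
q = 5.67×10⁻⁸ × 4.92×10^12 / 2.816 = 99000 W/m².
Q = q·A = 99000 × 11 = 1.09×10^6 W.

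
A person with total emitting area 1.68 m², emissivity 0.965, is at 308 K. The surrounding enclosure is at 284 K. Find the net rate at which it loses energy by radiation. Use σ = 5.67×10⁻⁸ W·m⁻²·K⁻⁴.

Q ≈ 229 W

Q = εσA(T⁴ − T_s⁴). T⁴ − T_s⁴ = (308)⁴ − (284)⁴ = 9.00×10^9 − 6.51×10^9 = 2.49×10^9 K⁴.
Q = 0.965 × 5.67×10⁻⁸ × 1.68 × 2.49×10^9 = 229 W.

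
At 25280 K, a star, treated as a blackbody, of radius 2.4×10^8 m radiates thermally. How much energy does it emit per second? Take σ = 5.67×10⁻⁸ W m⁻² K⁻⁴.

P ≈ 1.68×10^28 W

A = 4πr² = 4π × (2.4×10^8)² = 7.24×10^17 m².
P = σAT⁴ = 5.67×10⁻⁸ × 7.24×10^17 × (25280)⁴ = 5.67×10⁻⁸ × 7.24×10^17 × 4.08×10^17.
P = 1.68×10^28 W.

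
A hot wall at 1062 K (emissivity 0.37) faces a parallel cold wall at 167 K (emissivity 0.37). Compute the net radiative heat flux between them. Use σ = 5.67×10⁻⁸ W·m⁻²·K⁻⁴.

q ≈ 16400 W/m²

For two large parallel gray plates, q = σ(T₁⁴ − T₂⁴) / (1/ε₁ + 1/ε₂ − 1).
1/ε₁ + 1/ε₂ − 1 = 1/0.37 + 1/0.37 − 1 = 4.405.
T₁⁴ − T₂⁴ = 1.27×10^12 − 7.78×10^8 = 1.27×10^12 K⁴.
q = 5.67×10⁻⁸ × 1.27×10^12 / 4.405 = 16400 W/m².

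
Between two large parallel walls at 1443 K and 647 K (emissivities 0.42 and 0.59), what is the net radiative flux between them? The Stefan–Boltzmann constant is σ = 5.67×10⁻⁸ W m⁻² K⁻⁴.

q ≈ 76700 W/m²

For two large parallel gray plates, q = σ(T₁⁴ − T₂⁴) / (1/ε₁ + 1/ε₂ − 1).
1/ε₁ + 1/ε₂ − 1 = 1/0.42 + 1/0.59 − 1 = 3.076.
T₁⁴ − T₂⁴ = 4.34×10^12 − 1.75×10^11 = 4.16×10^12 K⁴.
q = 5.67×10⁻⁸ × 4.16×10^12 / 3.076 = 76700 W/m².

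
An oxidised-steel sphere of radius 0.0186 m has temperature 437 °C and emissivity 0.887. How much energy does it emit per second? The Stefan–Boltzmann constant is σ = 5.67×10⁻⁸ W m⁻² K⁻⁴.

A = 4πr² = 4π × (0.0186)² = 4.35×10^-3 m².
437 °C = 710 K.
P = εσAT⁴ = 0.887 × 5.67×10⁻⁸ × 4.35×10^-3 × (710)⁴ = 0.887 × 5.67×10⁻⁸ × 4.35×10^-3 × 2.54×10^11.
P = 55.6 W.

P ≈ 55.6 W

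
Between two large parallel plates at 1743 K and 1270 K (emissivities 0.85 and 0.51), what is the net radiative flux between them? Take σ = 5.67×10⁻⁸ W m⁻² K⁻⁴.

q ≈ 1.76×10^5 W/m²

For two large parallel gray plates, q = σ(T₁⁴ − T₂⁴) / (1/ε₁ + 1/ε₂ − 1).
1/ε₁ + 1/ε₂ − 1 = 1/0.85 + 1/0.51 − 1 = 2.137.
T₁⁴ − T₂⁴ = 9.23×10^12 − 2.60×10^12 = 6.63×10^12 K⁴.
q = 5.67×10⁻⁸ × 6.63×10^12 / 2.137 = 1.76×10^5 W/m².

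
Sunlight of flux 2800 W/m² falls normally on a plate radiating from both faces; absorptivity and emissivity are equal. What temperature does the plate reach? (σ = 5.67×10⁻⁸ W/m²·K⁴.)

T ≈ 396 K

Absorbed flux αS = emitted flux 2εσT⁴ per unit area; with α = ε this gives T = (S/2σ)^(1/4).
T = (2800 / (2 × 5.67×10⁻⁸))^(1/4) = (2.47×10^10)^(1/4).
T = 396 K.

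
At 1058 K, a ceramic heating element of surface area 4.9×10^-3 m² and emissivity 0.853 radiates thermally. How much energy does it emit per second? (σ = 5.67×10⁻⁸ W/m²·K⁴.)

Stefan–Boltzmann: P = εσAT⁴ = 0.853 × 5.67×10⁻⁸ × 4.90×10^-3 × (1058)⁴ = 0.853 × 5.67×10⁻⁸ × 4.90×10^-3 × 1.25×10^12.
P = 297 W.

P ≈ 297 W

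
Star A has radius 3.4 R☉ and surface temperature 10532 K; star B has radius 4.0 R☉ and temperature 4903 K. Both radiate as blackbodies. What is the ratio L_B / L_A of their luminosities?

L_B/L_A ≈ 0.0650

L = 4πR²σT⁴ ∝ R²T⁴, so L_B/L_A = (4.0/3.4)² × (4903/10532)⁴ = 1.38 × 0.0470 = 0.0650.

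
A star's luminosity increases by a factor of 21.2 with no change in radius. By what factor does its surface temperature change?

P ∝ T⁴ ⇒ T ∝ P^(1/4), so T scales by (21.2)^(1/4) = 2.15.

factor ≈ 2.15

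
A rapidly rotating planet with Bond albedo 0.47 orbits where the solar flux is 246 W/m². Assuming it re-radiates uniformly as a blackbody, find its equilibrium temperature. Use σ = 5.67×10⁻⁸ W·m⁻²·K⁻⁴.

Power absorbed = (1−a)S·πR²; power emitted = 4πR²σT⁴. Equating and cancelling πR²:
T = ((1−a)S / 4σ)^(1/4) = (130 / (4 × 5.67×10⁻⁸))^(1/4) = (5.75×10^8)^(1/4).
T = 155 K.

T ≈ 155 K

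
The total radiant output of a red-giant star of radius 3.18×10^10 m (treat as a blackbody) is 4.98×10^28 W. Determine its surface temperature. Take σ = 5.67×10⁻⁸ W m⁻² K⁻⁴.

A = 4πr² = 4π × (3.18×10^10)² = 1.27×10^22 m².
From P = σAT⁴, T = (P / σA)^(1/4) = (4.98×10^28 / (5.67×10⁻⁸ × 1.27×10^22))^(1/4).
T = (6.91×10^13)^(1/4) = 2880 K.

T ≈ 2880 K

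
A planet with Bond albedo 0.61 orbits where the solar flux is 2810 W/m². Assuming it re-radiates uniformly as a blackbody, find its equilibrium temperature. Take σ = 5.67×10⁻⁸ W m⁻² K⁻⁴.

Power absorbed = (1−a)S·πR²; power emitted = 4πR²σT⁴. Equating and cancelling πR²:
T = ((1−a)S / 4σ)^(1/4) = (1100 / (4 × 5.67×10⁻⁸))^(1/4) = (4.83×10^9)^(1/4).
T = 264 K.

T ≈ 264 K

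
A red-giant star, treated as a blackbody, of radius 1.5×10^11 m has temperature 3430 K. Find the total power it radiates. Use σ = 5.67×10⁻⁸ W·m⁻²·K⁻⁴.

P ≈ 2.22×10^30 W

A = 4πr² = 4π × (1.5×10^11)² = 2.83×10^23 m².
P = σAT⁴ = 5.67×10⁻⁸ × 2.83×10^23 × (3430)⁴ = 5.67×10⁻⁸ × 2.83×10^23 × 1.38×10^14.
P = 2.22×10^30 W.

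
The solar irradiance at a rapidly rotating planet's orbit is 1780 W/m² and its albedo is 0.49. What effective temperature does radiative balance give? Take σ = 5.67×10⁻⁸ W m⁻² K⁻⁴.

Power absorbed = (1−a)S·πR²; power emitted = 4πR²σT⁴. Equating and cancelling πR²:
T = ((1−a)S / 4σ)^(1/4) = (908 / (4 × 5.67×10⁻⁸))^(1/4) = (4.00×10^9)^(1/4).
T = 252 K.

T ≈ 252 K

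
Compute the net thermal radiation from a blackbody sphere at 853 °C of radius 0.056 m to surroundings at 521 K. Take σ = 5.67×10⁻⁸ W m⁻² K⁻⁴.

Q ≈ 3430 W

A = 4πr² = 4π × (0.056)² = 0.0394 m².
Convert: 853 °C = 1126 K.
Q = σA(T⁴ − T_s⁴). T⁴ − T_s⁴ = (1126)⁴ − (521)⁴ = 1.61×10^12 − 7.37×10^10 = 1.53×10^12 K⁴.
Q = 5.67×10⁻⁸ × 0.0394 × 1.53×10^12 = 3430 W.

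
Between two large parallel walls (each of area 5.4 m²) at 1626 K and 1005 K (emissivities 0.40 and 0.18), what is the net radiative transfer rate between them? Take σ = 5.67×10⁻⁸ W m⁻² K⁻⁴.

For two large parallel gray plates, q = σ(T₁⁴ − T₂⁴) / (1/ε₁ + 1/ε₂ − 1).
1/ε₁ + 1/ε₂ − 1 = 1/0.40 + 1/0.18 − 1 = 7.056.
T₁⁴ − T₂⁴ = 6.99×10^12 − 1.02×10^12 = 5.97×10^12 K⁴.
q = 5.67×10⁻⁸ × 5.97×10^12 / 7.056 = 48000 W/m².
Q = q·A = 48000 × 5.4 = 2.59×10^5 W.

Q ≈ 2.59×10^5 W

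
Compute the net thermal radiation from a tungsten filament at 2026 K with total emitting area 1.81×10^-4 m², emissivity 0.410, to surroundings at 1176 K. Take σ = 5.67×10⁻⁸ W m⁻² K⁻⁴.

Q = εσA(T⁴ − T_s⁴). T⁴ − T_s⁴ = (2026)⁴ − (1176)⁴ = 1.68×10^13 − 1.91×10^12 = 1.49×10^13 K⁴.
Q = 0.410 × 5.67×10⁻⁸ × 1.81×10^-4 × 1.49×10^13 = 62.8 W.

Q ≈ 62.8 W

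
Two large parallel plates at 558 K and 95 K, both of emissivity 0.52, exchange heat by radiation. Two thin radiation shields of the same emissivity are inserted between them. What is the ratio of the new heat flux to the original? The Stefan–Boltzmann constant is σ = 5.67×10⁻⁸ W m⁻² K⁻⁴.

With N identical shields there are N+1 = 3 gaps in series, each with the same radiative resistance, so the flux falls to 1/(N+1) of its unshielded value.

ratio ≈ 0.333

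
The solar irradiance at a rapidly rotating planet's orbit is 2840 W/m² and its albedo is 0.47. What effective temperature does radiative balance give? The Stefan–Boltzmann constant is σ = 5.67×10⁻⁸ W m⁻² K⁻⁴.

T ≈ 285 K

Power absorbed = (1−a)S·πR²; power emitted = 4πR²σT⁴. Equating and cancelling πR²:
T = ((1−a)S / 4σ)^(1/4) = (1510 / (4 × 5.67×10⁻⁸))^(1/4) = (6.64×10^9)^(1/4).
T = 285 K.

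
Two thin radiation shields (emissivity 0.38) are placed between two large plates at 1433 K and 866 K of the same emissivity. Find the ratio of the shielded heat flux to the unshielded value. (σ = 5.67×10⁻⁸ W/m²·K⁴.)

With N identical shields there are N+1 = 3 gaps in series, each with the same radiative resistance, so the flux falls to 1/(N+1) of its unshielded value.

ratio ≈ 0.333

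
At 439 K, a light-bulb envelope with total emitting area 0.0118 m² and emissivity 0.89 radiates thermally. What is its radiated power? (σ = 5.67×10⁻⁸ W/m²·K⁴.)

P ≈ 22.1 W

P = εσAT⁴ = 0.89 × 5.67×10⁻⁸ × 0.0118 × (439)⁴ = 0.89 × 5.67×10⁻⁸ × 0.0118 × 3.71×10^10.
P = 22.1 W.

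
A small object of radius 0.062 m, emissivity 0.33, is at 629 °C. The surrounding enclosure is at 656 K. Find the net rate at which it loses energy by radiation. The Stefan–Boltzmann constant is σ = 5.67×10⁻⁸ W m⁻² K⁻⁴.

A = 4πr² = 4π × (0.062)² = 0.0483 m².
Convert: 629 °C = 902 K.
Q = εσA(T⁴ − T_s⁴). T⁴ − T_s⁴ = (902)⁴ − (656)⁴ = 6.62×10^11 − 1.85×10^11 = 4.77×10^11 K⁴.
Q = 0.33 × 5.67×10⁻⁸ × 0.0483 × 4.77×10^11 = 431 W.

Q ≈ 431 W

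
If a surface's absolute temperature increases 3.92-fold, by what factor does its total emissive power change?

P ∝ T⁴, so the power scales as (3.92)⁴ = 236.

factor ≈ 236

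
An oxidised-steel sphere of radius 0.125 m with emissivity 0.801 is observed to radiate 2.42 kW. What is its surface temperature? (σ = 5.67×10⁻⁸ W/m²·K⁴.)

T ≈ 722 K

A = 4πr² = 4π × (0.125)² = 0.196 m².
From P = εσAT⁴, T = (P / εσA)^(1/4) = (2420 / (0.801 × 5.67×10⁻⁸ × 0.196))^(1/4).
T = (2.71×10^11)^(1/4) = 722 K.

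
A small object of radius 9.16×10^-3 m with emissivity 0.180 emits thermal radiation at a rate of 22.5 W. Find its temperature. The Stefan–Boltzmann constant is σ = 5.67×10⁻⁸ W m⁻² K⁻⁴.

A = 4πr² = 4π × (9.16×10^-3)² = 1.05×10^-3 m².
From P = εσAT⁴, T = (P / εσA)^(1/4) = (22.5 / (0.180 × 5.67×10⁻⁸ × 1.05×10^-3))^(1/4).
T = (2.09×10^12)^(1/4) = 1200 K.

T ≈ 1200 K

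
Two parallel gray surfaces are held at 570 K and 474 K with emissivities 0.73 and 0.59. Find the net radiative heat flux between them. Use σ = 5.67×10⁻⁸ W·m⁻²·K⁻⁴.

For two large parallel gray plates, q = σ(T₁⁴ − T₂⁴) / (1/ε₁ + 1/ε₂ − 1).
1/ε₁ + 1/ε₂ − 1 = 1/0.73 + 1/0.59 − 1 = 2.065.
T₁⁴ − T₂⁴ = 1.06×10^11 − 5.05×10^10 = 5.51×10^10 K⁴.
q = 5.67×10⁻⁸ × 5.51×10^10 / 2.065 = 1510 W/m².

q ≈ 1510 W/m²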